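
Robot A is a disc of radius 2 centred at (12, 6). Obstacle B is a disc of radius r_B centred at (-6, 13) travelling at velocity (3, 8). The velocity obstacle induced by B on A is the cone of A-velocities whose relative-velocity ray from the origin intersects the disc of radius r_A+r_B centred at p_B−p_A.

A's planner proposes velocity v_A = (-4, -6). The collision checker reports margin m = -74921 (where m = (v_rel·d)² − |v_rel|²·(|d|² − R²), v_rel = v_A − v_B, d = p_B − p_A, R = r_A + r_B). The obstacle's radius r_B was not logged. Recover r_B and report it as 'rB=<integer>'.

m = -74921
d = (-18, 7);  v_rel = (-7, -14),  |v_rel|² = 245
v_rel×d = (-7)·(7) − (-14)·(-18) = -301
since m = R²·245 − (-301)²:  R² = (90601 + -74921) / 245 = 64
R = √64 = 8  ⇒  r_B = 8 − 2 = 6

rB=6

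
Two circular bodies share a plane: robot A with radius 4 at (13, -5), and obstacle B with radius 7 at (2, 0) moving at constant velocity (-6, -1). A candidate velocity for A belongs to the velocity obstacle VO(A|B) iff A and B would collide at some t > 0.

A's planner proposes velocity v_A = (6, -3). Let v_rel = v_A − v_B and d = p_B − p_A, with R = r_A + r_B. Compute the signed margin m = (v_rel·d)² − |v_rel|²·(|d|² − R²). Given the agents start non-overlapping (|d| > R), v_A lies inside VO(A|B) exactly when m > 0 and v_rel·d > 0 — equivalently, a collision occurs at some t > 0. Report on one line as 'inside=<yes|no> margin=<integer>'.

d = (-11, 5),  |d|² = 146;  R = 4+7 = 11,  c = 146−11² = 25
v_rel = (12, -2),  |v_rel|² = 148;  v_rel·d = (12)·(-11) + (-2)·(5) = -142
148·t² + 284·t + 25 = 0  ⇒  m = (-142)² − 148·25 = 16464
m = 16464 > 0,  v_rel·d = -142 < 0  ⇒  outside

inside=no margin=16464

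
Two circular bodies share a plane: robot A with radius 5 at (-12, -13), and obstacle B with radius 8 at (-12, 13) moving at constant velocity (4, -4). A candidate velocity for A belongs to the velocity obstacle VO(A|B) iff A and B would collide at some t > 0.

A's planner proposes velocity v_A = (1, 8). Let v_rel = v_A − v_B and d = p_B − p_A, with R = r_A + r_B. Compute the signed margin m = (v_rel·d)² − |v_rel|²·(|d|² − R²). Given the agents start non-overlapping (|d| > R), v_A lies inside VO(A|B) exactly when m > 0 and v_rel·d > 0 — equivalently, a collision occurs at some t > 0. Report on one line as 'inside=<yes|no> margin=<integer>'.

d = (0, 26),  |d|² = 676;  R = 5+8 = 13,  c = 676−13² = 507
v_rel = (-3, 12),  |v_rel|² = 153;  v_rel·d = (-3)·(0) + (12)·(26) = 312
153·t² − 624·t + 507 = 0  ⇒  m = 312² − 153·507 = 19773
m = 19773 > 0,  v_rel·d = 312 > 0  ⇒  inside

inside=yes margin=19773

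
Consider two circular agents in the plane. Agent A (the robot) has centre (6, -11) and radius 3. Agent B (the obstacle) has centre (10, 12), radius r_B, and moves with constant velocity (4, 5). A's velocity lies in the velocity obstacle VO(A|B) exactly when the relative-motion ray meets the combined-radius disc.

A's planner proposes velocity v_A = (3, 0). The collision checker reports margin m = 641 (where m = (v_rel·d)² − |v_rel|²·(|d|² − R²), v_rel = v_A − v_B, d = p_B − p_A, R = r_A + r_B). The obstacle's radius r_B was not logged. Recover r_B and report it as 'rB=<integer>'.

m = 641
d = (4, 23);  v_rel = (-1, -5),  |v_rel|² = 26
v_rel×d = (-1)·(23) − (-5)·(4) = -3
since m = R²·26 − (-3)²:  R² = (9 + 641) / 26 = 25
R = √25 = 5  ⇒  r_B = 5 − 3 = 2

rB=2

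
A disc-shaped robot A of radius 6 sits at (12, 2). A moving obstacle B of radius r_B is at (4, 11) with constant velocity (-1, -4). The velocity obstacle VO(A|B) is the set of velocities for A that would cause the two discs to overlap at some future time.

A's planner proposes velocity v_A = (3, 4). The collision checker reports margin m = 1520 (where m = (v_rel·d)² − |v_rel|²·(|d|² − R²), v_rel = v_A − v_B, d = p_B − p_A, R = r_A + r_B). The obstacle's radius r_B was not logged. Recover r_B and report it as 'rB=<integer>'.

m = 1520
d = (-8, 9);  v_rel = (4, 8),  |v_rel|² = 80
v_rel×d = (4)·(9) − (8)·(-8) = 100
since m = R²·80 − 100²:  R² = (10000 + 1520) / 80 = 144
R = √144 = 12  ⇒  r_B = 12 − 6 = 6

rB=6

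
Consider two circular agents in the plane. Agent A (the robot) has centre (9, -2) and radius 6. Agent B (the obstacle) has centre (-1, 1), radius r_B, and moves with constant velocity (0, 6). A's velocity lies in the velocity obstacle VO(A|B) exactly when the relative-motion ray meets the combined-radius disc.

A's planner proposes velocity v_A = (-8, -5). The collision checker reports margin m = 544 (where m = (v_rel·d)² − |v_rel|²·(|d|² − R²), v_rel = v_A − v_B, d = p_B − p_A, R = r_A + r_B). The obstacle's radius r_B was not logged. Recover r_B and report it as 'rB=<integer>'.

m = 544
d = (-10, 3);  v_rel = (-8, -11),  |v_rel|² = 185
v_rel×d = (-8)·(3) − (-11)·(-10) = -134
since m = R²·185 − (-134)²:  R² = (17956 + 544) / 185 = 100
R = √100 = 10  ⇒  r_B = 10 − 6 = 4

rB=4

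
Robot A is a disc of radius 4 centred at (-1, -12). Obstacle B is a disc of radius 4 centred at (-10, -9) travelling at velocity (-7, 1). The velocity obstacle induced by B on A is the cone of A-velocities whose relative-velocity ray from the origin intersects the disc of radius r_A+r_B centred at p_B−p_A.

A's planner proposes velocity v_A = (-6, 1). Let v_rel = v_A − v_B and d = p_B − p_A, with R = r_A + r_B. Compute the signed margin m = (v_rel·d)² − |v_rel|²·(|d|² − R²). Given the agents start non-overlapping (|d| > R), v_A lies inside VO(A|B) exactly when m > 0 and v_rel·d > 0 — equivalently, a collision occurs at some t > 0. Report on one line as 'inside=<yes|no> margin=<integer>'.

d = (-9, 3),  |d|² = 90;  R = 4+4 = 8,  c = 90−8² = 26
v_rel = (1, 0),  |v_rel|² = 1;  v_rel·d = (1)·(-9) + (0)·(3) = -9
1·t² + 18·t + 26 = 0  ⇒  m = (-9)² − 1·26 = 55
m = 55 > 0,  v_rel·d = -9 < 0  ⇒  outside

inside=no margin=55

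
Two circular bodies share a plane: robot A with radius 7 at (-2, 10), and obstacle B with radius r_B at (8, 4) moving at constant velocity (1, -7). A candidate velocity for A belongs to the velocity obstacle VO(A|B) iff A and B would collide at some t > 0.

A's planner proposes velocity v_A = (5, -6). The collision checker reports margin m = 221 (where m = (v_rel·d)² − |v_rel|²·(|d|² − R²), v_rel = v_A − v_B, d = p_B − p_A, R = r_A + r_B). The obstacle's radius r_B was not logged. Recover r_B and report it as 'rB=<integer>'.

m = 221
d = (10, -6);  v_rel = (4, 1),  |v_rel|² = 17
v_rel×d = (4)·(-6) − (1)·(10) = -34
since m = R²·17 − (-34)²:  R² = (1156 + 221) / 17 = 81
R = √81 = 9  ⇒  r_B = 9 − 7 = 2

rB=2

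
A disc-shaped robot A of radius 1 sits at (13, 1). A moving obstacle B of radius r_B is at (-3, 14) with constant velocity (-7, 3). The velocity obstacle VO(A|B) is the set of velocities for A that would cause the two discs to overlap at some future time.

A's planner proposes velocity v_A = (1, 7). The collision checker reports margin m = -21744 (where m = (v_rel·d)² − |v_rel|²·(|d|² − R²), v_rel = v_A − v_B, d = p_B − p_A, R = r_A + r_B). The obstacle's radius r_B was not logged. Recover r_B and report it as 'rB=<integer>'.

m = -21744
d = (-16, 13);  v_rel = (8, 4),  |v_rel|² = 80
v_rel×d = (8)·(13) − (4)·(-16) = 168
since m = R²·80 − 168²:  R² = (28224 + -21744) / 80 = 81
R = √81 = 9  ⇒  r_B = 9 − 1 = 8

rB=8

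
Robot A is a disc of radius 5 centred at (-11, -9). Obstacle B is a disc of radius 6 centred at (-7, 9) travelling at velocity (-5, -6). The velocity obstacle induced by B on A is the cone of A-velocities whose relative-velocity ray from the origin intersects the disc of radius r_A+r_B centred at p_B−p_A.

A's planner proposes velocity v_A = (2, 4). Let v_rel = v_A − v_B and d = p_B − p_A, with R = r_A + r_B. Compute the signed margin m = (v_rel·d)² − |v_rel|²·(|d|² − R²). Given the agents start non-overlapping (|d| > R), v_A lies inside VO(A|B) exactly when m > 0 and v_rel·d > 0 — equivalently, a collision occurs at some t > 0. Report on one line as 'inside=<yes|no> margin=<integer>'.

d = (4, 18),  |d|² = 340;  R = 5+6 = 11,  c = 340−11² = 219
v_rel = (7, 10),  |v_rel|² = 149;  v_rel·d = (7)·(4) + (10)·(18) = 208
149·t² − 416·t + 219 = 0  ⇒  m = 208² − 149·219 = 10633
m = 10633 > 0,  v_rel·d = 208 > 0  ⇒  inside

inside=yes margin=10633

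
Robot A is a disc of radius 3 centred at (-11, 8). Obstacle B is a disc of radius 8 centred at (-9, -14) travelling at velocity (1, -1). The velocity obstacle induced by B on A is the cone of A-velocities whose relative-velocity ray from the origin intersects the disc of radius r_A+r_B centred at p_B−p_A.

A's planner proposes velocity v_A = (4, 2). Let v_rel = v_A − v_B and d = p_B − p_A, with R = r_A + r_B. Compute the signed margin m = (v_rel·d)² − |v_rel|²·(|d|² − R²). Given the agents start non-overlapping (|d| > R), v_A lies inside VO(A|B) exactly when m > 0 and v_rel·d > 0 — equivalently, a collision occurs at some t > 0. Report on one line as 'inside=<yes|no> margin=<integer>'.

d = (2, -22),  |d|² = 488;  R = 3+8 = 11,  c = 488−11² = 367
v_rel = (3, 3),  |v_rel|² = 18;  v_rel·d = (3)·(2) + (3)·(-22) = -60
18·t² + 120·t + 367 = 0  ⇒  m = (-60)² − 18·367 = -3006
m = -3006 < 0,  v_rel·d = -60 < 0  ⇒  outside

inside=no margin=-3006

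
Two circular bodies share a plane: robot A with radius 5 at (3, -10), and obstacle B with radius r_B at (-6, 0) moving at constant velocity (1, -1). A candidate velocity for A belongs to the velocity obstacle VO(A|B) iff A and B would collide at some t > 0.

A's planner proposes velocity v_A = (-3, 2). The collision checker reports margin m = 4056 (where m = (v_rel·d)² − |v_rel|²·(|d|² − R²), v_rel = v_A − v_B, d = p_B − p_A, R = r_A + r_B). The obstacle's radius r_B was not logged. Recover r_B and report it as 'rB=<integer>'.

m = 4056
d = (-9, 10);  v_rel = (-4, 3),  |v_rel|² = 25
v_rel×d = (-4)·(10) − (3)·(-9) = -13
since m = R²·25 − (-13)²:  R² = (169 + 4056) / 25 = 169
R = √169 = 13  ⇒  r_B = 13 − 5 = 8

rB=8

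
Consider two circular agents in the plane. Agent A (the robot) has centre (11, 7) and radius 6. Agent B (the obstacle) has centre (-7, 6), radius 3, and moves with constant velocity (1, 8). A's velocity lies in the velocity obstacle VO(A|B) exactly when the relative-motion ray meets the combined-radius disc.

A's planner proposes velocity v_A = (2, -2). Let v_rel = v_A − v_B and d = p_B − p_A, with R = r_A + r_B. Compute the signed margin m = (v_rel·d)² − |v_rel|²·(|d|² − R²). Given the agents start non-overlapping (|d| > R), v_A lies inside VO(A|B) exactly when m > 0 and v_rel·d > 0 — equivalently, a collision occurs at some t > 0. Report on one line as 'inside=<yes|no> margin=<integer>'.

d = (-18, -1),  |d|² = 325;  R = 6+3 = 9,  c = 325−9² = 244
v_rel = (1, -10),  |v_rel|² = 101;  v_rel·d = (1)·(-18) + (-10)·(-1) = -8
101·t² + 16·t + 244 = 0  ⇒  m = (-8)² − 101·244 = -24580
m = -24580 < 0,  v_rel·d = -8 < 0  ⇒  outside

inside=no margin=-24580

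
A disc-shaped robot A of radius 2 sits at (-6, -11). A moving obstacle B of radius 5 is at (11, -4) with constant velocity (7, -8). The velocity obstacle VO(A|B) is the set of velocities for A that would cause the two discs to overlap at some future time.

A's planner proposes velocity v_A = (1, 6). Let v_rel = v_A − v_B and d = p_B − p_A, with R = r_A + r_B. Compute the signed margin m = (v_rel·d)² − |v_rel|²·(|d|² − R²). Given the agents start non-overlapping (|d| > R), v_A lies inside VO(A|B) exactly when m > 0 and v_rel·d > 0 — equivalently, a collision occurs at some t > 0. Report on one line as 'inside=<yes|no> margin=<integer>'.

d = (17, 7),  |d|² = 338;  R = 2+5 = 7,  c = 338−7² = 289
v_rel = (-6, 14),  |v_rel|² = 232;  v_rel·d = (-6)·(17) + (14)·(7) = -4
232·t² + 8·t + 289 = 0  ⇒  m = (-4)² − 232·289 = -67032
m = -67032 < 0,  v_rel·d = -4 < 0  ⇒  outside

inside=no margin=-67032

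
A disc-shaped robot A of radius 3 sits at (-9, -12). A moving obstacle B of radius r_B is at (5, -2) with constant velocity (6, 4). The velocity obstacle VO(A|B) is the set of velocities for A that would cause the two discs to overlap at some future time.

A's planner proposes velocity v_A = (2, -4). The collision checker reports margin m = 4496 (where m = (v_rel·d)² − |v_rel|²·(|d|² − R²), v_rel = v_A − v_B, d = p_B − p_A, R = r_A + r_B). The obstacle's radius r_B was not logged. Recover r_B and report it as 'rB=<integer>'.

m = 4496
d = (14, 10);  v_rel = (-4, -8),  |v_rel|² = 80
v_rel×d = (-4)·(10) − (-8)·(14) = 72
since m = R²·80 − 72²:  R² = (5184 + 4496) / 80 = 121
R = √121 = 11  ⇒  r_B = 11 − 3 = 8

rB=8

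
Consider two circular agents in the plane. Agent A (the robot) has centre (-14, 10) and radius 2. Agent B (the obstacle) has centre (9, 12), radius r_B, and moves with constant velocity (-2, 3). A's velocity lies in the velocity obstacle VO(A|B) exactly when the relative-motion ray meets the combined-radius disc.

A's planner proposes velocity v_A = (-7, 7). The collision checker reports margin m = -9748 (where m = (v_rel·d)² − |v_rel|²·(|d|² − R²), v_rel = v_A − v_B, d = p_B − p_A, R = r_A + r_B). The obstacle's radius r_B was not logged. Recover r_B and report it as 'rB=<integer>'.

m = -9748
d = (23, 2);  v_rel = (-5, 4),  |v_rel|² = 41
v_rel×d = (-5)·(2) − (4)·(23) = -102
since m = R²·41 − (-102)²:  R² = (10404 + -9748) / 41 = 16
R = √16 = 4  ⇒  r_B = 4 − 2 = 2

rB=2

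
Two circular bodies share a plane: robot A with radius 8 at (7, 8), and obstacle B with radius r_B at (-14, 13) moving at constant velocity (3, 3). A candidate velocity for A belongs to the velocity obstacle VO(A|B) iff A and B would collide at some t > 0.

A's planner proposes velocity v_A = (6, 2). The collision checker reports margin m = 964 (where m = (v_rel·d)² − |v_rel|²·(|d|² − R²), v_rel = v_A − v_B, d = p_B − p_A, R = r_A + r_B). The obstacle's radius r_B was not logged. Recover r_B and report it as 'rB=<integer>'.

m = 964
d = (-21, 5);  v_rel = (3, -1),  |v_rel|² = 10
v_rel×d = (3)·(5) − (-1)·(-21) = -6
since m = R²·10 − (-6)²:  R² = (36 + 964) / 10 = 100
R = √100 = 10  ⇒  r_B = 10 − 8 = 2

rB=2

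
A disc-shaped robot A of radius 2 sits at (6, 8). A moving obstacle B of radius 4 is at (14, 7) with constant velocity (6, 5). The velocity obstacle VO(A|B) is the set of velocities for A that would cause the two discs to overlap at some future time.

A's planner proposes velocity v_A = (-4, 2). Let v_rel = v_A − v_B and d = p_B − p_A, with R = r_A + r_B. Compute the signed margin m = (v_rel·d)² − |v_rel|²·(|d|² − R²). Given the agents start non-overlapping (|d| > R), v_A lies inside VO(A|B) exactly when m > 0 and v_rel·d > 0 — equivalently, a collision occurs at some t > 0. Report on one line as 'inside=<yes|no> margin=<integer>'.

d = (8, -1),  |d|² = 65;  R = 2+4 = 6,  c = 65−6² = 29
v_rel = (-10, -3),  |v_rel|² = 109;  v_rel·d = (-10)·(8) + (-3)·(-1) = -77
109·t² + 154·t + 29 = 0  ⇒  m = (-77)² − 109·29 = 2768
m = 2768 > 0,  v_rel·d = -77 < 0  ⇒  outside

inside=no margin=2768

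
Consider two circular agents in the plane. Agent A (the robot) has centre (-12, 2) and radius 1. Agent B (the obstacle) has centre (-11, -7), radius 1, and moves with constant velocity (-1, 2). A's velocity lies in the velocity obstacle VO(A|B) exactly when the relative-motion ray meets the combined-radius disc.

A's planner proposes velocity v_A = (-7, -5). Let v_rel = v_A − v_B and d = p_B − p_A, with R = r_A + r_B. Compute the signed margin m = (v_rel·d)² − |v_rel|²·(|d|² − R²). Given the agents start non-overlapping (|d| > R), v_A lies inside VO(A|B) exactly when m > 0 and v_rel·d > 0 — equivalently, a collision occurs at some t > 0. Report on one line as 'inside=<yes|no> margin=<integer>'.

d = (1, -9),  |d|² = 82;  R = 1+1 = 2,  c = 82−2² = 78
v_rel = (-6, -7),  |v_rel|² = 85;  v_rel·d = (-6)·(1) + (-7)·(-9) = 57
85·t² − 114·t + 78 = 0  ⇒  m = 57² − 85·78 = -3381
m = -3381 < 0,  v_rel·d = 57 > 0  ⇒  outside

inside=no margin=-3381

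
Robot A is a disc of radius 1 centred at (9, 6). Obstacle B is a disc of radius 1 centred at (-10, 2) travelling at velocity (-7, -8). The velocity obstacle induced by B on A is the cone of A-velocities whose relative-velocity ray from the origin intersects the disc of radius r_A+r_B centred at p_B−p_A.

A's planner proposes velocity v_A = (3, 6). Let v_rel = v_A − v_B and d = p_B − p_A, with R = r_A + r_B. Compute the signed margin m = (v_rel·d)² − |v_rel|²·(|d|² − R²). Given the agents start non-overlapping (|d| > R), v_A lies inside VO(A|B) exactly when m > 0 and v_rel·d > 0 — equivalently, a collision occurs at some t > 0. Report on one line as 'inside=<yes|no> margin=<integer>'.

d = (-19, -4),  |d|² = 377;  R = 1+1 = 2,  c = 377−2² = 373
v_rel = (10, 14),  |v_rel|² = 296;  v_rel·d = (10)·(-19) + (14)·(-4) = -246
296·t² + 492·t + 373 = 0  ⇒  m = (-246)² − 296·373 = -49892
m = -49892 < 0,  v_rel·d = -246 < 0  ⇒  outside

inside=no margin=-49892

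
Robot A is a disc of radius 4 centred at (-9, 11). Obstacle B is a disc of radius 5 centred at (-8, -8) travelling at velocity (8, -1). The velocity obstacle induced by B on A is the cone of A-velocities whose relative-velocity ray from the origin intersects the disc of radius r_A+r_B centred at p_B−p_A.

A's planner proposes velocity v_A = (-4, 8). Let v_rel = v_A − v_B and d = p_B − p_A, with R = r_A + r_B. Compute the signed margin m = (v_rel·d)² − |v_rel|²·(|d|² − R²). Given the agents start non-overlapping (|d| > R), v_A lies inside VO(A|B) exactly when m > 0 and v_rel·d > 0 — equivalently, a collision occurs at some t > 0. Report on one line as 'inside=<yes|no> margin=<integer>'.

d = (1, -19),  |d|² = 362;  R = 4+5 = 9,  c = 362−9² = 281
v_rel = (-12, 9),  |v_rel|² = 225;  v_rel·d = (-12)·(1) + (9)·(-19) = -183
225·t² + 366·t + 281 = 0  ⇒  m = (-183)² − 225·281 = -29736
m = -29736 < 0,  v_rel·d = -183 < 0  ⇒  outside

inside=no margin=-29736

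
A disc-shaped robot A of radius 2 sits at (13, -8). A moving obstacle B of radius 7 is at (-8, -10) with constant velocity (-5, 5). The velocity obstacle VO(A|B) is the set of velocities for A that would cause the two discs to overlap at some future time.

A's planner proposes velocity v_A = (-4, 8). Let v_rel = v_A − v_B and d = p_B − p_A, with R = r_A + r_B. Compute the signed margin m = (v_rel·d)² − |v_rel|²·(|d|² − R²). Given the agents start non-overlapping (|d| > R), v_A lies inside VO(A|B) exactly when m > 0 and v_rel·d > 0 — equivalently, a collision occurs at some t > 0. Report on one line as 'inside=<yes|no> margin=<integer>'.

d = (-21, -2),  |d|² = 445;  R = 2+7 = 9,  c = 445−9² = 364
v_rel = (1, 3),  |v_rel|² = 10;  v_rel·d = (1)·(-21) + (3)·(-2) = -27
10·t² + 54·t + 364 = 0  ⇒  m = (-27)² − 10·364 = -2911
m = -2911 < 0,  v_rel·d = -27 < 0  ⇒  outside

inside=no margin=-2911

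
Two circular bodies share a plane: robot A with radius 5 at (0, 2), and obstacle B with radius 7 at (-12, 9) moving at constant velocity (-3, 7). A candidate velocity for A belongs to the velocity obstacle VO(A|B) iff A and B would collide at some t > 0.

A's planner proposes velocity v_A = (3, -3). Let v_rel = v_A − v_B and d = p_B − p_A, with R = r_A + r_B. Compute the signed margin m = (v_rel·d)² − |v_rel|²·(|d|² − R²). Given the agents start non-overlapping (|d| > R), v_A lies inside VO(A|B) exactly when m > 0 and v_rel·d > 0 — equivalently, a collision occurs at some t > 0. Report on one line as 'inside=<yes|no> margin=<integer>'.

d = (-12, 7),  |d|² = 193;  R = 5+7 = 12,  c = 193−12² = 49
v_rel = (6, -10),  |v_rel|² = 136;  v_rel·d = (6)·(-12) + (-10)·(7) = -142
136·t² + 284·t + 49 = 0  ⇒  m = (-142)² − 136·49 = 13500
m = 13500 > 0,  v_rel·d = -142 < 0  ⇒  outside

inside=no margin=13500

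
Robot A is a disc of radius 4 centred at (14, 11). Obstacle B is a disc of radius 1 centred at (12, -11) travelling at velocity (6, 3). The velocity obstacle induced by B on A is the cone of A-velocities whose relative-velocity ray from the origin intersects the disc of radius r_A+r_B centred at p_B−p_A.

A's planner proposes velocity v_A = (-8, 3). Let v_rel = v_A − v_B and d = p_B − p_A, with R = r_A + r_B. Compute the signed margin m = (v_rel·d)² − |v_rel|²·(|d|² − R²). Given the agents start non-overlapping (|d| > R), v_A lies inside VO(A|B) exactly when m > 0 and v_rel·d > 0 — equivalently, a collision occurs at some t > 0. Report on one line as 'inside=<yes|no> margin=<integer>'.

d = (-2, -22),  |d|² = 488;  R = 4+1 = 5,  c = 488−5² = 463
v_rel = (-14, 0),  |v_rel|² = 196;  v_rel·d = (-14)·(-2) + (0)·(-22) = 28
196·t² − 56·t + 463 = 0  ⇒  m = 28² − 196·463 = -89964
m = -89964 < 0,  v_rel·d = 28 > 0  ⇒  outside

inside=no margin=-89964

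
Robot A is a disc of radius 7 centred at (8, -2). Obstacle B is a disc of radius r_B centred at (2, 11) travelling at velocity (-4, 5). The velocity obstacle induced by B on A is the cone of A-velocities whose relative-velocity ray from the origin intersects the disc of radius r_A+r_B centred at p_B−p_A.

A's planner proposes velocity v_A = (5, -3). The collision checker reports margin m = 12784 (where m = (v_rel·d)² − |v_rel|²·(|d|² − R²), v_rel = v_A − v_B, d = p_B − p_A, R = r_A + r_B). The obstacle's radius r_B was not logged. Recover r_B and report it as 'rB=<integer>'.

m = 12784
d = (-6, 13);  v_rel = (9, -8),  |v_rel|² = 145
v_rel×d = (9)·(13) − (-8)·(-6) = 69
since m = R²·145 − 69²:  R² = (4761 + 12784) / 145 = 121
R = √121 = 11  ⇒  r_B = 11 − 7 = 4

rB=4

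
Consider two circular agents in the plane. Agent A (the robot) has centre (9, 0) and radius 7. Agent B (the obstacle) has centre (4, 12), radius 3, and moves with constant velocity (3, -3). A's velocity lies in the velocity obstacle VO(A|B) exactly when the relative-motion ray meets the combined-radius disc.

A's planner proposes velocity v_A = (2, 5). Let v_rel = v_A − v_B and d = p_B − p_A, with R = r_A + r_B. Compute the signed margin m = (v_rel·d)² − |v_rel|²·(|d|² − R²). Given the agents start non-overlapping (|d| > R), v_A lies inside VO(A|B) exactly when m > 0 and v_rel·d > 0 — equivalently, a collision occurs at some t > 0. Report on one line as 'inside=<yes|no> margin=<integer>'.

d = (-5, 12),  |d|² = 169;  R = 7+3 = 10,  c = 169−10² = 69
v_rel = (-1, 8),  |v_rel|² = 65;  v_rel·d = (-1)·(-5) + (8)·(12) = 101
65·t² − 202·t + 69 = 0  ⇒  m = 101² − 65·69 = 5716
m = 5716 > 0,  v_rel·d = 101 > 0  ⇒  inside

inside=yes margin=5716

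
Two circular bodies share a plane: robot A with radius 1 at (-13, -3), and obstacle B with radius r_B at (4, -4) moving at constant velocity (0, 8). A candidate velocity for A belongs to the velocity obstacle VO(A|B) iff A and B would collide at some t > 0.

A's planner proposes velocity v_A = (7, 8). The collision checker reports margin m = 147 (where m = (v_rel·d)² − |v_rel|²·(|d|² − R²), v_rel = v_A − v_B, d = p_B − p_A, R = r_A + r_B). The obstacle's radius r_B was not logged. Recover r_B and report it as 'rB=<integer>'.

m = 147
d = (17, -1);  v_rel = (7, 0),  |v_rel|² = 49
v_rel×d = (7)·(-1) − (0)·(17) = -7
since m = R²·49 − (-7)²:  R² = (49 + 147) / 49 = 4
R = √4 = 2  ⇒  r_B = 2 − 1 = 1

rB=1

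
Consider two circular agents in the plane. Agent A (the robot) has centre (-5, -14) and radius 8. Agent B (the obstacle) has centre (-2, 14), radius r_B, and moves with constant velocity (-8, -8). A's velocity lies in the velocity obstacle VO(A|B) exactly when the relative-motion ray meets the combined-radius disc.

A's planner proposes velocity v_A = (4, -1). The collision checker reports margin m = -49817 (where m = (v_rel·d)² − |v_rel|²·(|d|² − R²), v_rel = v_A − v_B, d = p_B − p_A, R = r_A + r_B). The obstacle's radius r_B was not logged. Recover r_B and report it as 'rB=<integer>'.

m = -49817
d = (3, 28);  v_rel = (12, 7),  |v_rel|² = 193
v_rel×d = (12)·(28) − (7)·(3) = 315
since m = R²·193 − 315²:  R² = (99225 + -49817) / 193 = 256
R = √256 = 16  ⇒  r_B = 16 − 8 = 8

rB=8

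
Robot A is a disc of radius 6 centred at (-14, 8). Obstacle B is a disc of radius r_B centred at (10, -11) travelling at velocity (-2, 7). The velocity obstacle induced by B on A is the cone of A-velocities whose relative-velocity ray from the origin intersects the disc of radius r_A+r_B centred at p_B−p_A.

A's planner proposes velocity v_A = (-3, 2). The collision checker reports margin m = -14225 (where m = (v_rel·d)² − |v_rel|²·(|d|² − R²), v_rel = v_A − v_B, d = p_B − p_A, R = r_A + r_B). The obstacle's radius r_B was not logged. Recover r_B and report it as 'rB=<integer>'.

m = -14225
d = (24, -19);  v_rel = (-1, -5),  |v_rel|² = 26
v_rel×d = (-1)·(-19) − (-5)·(24) = 139
since m = R²·26 − 139²:  R² = (19321 + -14225) / 26 = 196
R = √196 = 14  ⇒  r_B = 14 − 6 = 8

rB=8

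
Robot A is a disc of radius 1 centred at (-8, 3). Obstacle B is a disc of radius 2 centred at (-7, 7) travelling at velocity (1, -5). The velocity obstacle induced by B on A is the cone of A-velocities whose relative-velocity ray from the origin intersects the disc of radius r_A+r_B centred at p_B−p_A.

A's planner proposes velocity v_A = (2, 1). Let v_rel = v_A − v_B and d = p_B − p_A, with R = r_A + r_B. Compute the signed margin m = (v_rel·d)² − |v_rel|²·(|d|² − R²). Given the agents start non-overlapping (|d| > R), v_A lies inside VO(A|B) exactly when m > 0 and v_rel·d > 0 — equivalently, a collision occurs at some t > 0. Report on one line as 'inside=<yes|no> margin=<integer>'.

d = (1, 4),  |d|² = 17;  R = 1+2 = 3,  c = 17−3² = 8
v_rel = (1, 6),  |v_rel|² = 37;  v_rel·d = (1)·(1) + (6)·(4) = 25
37·t² − 50·t + 8 = 0  ⇒  m = 25² − 37·8 = 329
m = 329 > 0,  v_rel·d = 25 > 0  ⇒  inside

inside=yes margin=329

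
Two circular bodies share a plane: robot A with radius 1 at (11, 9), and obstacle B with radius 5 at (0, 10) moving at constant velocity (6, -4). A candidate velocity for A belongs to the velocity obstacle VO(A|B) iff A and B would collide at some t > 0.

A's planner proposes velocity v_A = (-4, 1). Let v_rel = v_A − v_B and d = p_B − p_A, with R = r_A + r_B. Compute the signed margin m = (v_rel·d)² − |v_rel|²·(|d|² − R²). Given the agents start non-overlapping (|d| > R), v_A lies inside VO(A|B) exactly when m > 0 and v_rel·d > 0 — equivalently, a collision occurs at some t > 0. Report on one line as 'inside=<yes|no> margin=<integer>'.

d = (-11, 1),  |d|² = 122;  R = 1+5 = 6,  c = 122−6² = 86
v_rel = (-10, 5),  |v_rel|² = 125;  v_rel·d = (-10)·(-11) + (5)·(1) = 115
125·t² − 230·t + 86 = 0  ⇒  m = 115² − 125·86 = 2475
m = 2475 > 0,  v_rel·d = 115 > 0  ⇒  inside

inside=yes margin=2475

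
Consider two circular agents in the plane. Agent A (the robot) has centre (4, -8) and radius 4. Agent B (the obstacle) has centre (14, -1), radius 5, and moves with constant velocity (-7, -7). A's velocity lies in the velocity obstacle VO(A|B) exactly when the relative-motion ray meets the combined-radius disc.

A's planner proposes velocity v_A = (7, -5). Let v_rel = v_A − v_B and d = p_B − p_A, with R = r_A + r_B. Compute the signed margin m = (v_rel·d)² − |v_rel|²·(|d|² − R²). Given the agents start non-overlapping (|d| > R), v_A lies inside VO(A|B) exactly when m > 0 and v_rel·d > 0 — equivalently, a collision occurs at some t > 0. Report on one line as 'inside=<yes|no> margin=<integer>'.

d = (10, 7),  |d|² = 149;  R = 4+5 = 9,  c = 149−9² = 68
v_rel = (14, 2),  |v_rel|² = 200;  v_rel·d = (14)·(10) + (2)·(7) = 154
200·t² − 308·t + 68 = 0  ⇒  m = 154² − 200·68 = 10116
m = 10116 > 0,  v_rel·d = 154 > 0  ⇒  inside

inside=yes margin=10116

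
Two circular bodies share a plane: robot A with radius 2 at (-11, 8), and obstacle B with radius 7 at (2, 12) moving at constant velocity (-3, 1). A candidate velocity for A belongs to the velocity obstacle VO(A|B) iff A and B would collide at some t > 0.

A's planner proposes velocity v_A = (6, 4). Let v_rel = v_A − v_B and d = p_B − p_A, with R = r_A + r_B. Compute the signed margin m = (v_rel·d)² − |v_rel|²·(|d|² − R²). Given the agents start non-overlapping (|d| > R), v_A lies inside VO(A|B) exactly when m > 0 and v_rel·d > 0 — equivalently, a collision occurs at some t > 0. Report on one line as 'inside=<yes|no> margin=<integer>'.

d = (13, 4),  |d|² = 185;  R = 2+7 = 9,  c = 185−9² = 104
v_rel = (9, 3),  |v_rel|² = 90;  v_rel·d = (9)·(13) + (3)·(4) = 129
90·t² − 258·t + 104 = 0  ⇒  m = 129² − 90·104 = 7281
m = 7281 > 0,  v_rel·d = 129 > 0  ⇒  inside

inside=yes margin=7281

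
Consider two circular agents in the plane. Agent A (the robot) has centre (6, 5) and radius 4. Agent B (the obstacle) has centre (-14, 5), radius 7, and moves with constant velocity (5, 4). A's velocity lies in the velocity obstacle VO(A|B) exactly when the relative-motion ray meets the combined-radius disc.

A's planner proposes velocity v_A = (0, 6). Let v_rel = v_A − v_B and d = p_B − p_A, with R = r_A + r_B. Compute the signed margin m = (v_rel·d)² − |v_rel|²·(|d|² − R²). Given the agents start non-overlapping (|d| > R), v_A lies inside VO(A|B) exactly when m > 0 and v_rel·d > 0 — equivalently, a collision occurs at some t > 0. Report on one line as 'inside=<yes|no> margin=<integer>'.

d = (-20, 0),  |d|² = 400;  R = 4+7 = 11,  c = 400−11² = 279
v_rel = (-5, 2),  |v_rel|² = 29;  v_rel·d = (-5)·(-20) + (2)·(0) = 100
29·t² − 200·t + 279 = 0  ⇒  m = 100² − 29·279 = 1909
m = 1909 > 0,  v_rel·d = 100 > 0  ⇒  inside

inside=yes margin=1909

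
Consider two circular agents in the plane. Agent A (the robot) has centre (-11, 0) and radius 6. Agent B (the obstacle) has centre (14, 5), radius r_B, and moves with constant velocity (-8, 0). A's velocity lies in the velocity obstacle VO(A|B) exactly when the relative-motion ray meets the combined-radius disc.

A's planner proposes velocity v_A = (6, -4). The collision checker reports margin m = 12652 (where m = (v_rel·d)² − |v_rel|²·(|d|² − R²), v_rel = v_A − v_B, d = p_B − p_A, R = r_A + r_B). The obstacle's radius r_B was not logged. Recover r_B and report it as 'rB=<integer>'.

m = 12652
d = (25, 5);  v_rel = (14, -4),  |v_rel|² = 212
v_rel×d = (14)·(5) − (-4)·(25) = 170
since m = R²·212 − 170²:  R² = (28900 + 12652) / 212 = 196
R = √196 = 14  ⇒  r_B = 14 − 6 = 8

rB=8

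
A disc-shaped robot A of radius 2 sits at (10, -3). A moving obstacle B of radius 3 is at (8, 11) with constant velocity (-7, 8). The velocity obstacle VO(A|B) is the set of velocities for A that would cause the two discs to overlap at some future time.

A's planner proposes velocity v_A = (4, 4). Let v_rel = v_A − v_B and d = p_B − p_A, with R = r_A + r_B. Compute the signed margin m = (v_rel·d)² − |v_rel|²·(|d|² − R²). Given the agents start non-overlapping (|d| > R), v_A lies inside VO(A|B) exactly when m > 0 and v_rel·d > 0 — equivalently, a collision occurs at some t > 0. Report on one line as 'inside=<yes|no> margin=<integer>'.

d = (-2, 14),  |d|² = 200;  R = 2+3 = 5,  c = 200−5² = 175
v_rel = (11, -4),  |v_rel|² = 137;  v_rel·d = (11)·(-2) + (-4)·(14) = -78
137·t² + 156·t + 175 = 0  ⇒  m = (-78)² − 137·175 = -17891
m = -17891 < 0,  v_rel·d = -78 < 0  ⇒  outside

inside=no margin=-17891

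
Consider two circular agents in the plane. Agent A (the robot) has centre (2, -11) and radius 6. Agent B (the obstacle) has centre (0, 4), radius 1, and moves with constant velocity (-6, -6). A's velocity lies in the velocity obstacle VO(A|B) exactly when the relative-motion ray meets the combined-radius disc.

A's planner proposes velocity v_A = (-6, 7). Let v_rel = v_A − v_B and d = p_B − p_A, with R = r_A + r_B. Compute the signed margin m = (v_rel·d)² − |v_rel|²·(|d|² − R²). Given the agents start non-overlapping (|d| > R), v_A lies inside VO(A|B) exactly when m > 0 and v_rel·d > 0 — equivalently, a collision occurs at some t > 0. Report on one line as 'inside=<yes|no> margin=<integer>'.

d = (-2, 15),  |d|² = 229;  R = 6+1 = 7,  c = 229−7² = 180
v_rel = (0, 13),  |v_rel|² = 169;  v_rel·d = (0)·(-2) + (13)·(15) = 195
169·t² − 390·t + 180 = 0  ⇒  m = 195² − 169·180 = 7605
m = 7605 > 0,  v_rel·d = 195 > 0  ⇒  inside

inside=yes margin=7605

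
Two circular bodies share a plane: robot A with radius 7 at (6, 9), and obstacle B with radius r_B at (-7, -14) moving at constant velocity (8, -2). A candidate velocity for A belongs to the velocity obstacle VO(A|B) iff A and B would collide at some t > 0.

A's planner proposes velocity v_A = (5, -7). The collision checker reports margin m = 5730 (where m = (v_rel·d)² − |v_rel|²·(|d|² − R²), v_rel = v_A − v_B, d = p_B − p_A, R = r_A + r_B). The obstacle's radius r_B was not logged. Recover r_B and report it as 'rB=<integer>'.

m = 5730
d = (-13, -23);  v_rel = (-3, -5),  |v_rel|² = 34
v_rel×d = (-3)·(-23) − (-5)·(-13) = 4
since m = R²·34 − 4²:  R² = (16 + 5730) / 34 = 169
R = √169 = 13  ⇒  r_B = 13 − 7 = 6

rB=6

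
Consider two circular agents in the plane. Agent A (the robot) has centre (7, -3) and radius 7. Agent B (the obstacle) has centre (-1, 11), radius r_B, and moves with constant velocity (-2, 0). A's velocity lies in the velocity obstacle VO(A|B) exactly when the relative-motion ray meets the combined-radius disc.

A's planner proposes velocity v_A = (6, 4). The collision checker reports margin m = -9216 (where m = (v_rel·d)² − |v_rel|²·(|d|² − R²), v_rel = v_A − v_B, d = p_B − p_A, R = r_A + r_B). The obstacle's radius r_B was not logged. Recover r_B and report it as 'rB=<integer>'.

m = -9216
d = (-8, 14);  v_rel = (8, 4),  |v_rel|² = 80
v_rel×d = (8)·(14) − (4)·(-8) = 144
since m = R²·80 − 144²:  R² = (20736 + -9216) / 80 = 144
R = √144 = 12  ⇒  r_B = 12 − 7 = 5

rB=5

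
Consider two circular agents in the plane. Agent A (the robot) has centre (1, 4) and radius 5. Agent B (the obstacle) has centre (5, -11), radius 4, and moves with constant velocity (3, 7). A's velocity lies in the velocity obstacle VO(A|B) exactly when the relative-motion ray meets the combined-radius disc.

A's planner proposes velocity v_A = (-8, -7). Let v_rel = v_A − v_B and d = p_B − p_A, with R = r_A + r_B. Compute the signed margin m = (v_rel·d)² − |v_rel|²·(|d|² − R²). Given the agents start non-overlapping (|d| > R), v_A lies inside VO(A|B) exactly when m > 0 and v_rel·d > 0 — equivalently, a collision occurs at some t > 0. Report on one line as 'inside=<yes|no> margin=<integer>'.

d = (4, -15),  |d|² = 241;  R = 5+4 = 9,  c = 241−9² = 160
v_rel = (-11, -14),  |v_rel|² = 317;  v_rel·d = (-11)·(4) + (-14)·(-15) = 166
317·t² − 332·t + 160 = 0  ⇒  m = 166² − 317·160 = -23164
m = -23164 < 0,  v_rel·d = 166 > 0  ⇒  outside

inside=no margin=-23164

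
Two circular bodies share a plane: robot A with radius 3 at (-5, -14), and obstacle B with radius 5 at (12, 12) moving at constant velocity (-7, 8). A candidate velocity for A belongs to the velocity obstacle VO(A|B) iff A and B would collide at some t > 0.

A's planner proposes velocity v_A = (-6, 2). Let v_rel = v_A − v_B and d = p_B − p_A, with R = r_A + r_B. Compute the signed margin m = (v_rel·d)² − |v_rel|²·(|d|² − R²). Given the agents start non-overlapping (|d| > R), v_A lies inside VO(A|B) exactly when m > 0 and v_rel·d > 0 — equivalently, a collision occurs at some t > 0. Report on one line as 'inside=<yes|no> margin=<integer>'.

d = (17, 26),  |d|² = 965;  R = 3+5 = 8,  c = 965−8² = 901
v_rel = (1, -6),  |v_rel|² = 37;  v_rel·d = (1)·(17) + (-6)·(26) = -139
37·t² + 278·t + 901 = 0  ⇒  m = (-139)² − 37·901 = -14016
m = -14016 < 0,  v_rel·d = -139 < 0  ⇒  outside

inside=no margin=-14016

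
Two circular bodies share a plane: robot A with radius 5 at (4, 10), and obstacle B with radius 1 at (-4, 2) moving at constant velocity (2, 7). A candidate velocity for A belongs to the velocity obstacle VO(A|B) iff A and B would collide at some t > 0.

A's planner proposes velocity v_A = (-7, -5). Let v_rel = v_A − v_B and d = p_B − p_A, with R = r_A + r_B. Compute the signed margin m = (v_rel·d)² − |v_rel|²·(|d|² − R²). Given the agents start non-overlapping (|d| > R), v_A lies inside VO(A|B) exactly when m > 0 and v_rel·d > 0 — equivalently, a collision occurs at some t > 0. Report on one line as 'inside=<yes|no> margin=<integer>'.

d = (-8, -8),  |d|² = 128;  R = 5+1 = 6,  c = 128−6² = 92
v_rel = (-9, -12),  |v_rel|² = 225;  v_rel·d = (-9)·(-8) + (-12)·(-8) = 168
225·t² − 336·t + 92 = 0  ⇒  m = 168² − 225·92 = 7524
m = 7524 > 0,  v_rel·d = 168 > 0  ⇒  inside

inside=yes margin=7524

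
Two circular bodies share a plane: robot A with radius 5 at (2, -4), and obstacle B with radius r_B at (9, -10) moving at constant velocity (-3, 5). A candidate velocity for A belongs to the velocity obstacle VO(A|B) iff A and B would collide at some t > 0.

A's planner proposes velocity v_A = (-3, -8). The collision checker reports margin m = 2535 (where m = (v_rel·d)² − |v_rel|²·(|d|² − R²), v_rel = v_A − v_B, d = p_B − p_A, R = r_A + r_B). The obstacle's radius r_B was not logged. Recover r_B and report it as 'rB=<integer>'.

m = 2535
d = (7, -6);  v_rel = (0, -13),  |v_rel|² = 169
v_rel×d = (0)·(-6) − (-13)·(7) = 91
since m = R²·169 − 91²:  R² = (8281 + 2535) / 169 = 64
R = √64 = 8  ⇒  r_B = 8 − 5 = 3

rB=3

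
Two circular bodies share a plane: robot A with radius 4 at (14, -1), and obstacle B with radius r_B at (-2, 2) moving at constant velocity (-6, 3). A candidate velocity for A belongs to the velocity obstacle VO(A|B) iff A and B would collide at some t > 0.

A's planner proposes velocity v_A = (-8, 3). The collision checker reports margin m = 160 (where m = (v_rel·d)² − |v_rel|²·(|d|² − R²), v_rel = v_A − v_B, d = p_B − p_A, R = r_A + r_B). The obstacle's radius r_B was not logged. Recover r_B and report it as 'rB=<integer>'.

m = 160
d = (-16, 3);  v_rel = (-2, 0),  |v_rel|² = 4
v_rel×d = (-2)·(3) − (0)·(-16) = -6
since m = R²·4 − (-6)²:  R² = (36 + 160) / 4 = 49
R = √49 = 7  ⇒  r_B = 7 − 4 = 3

rB=3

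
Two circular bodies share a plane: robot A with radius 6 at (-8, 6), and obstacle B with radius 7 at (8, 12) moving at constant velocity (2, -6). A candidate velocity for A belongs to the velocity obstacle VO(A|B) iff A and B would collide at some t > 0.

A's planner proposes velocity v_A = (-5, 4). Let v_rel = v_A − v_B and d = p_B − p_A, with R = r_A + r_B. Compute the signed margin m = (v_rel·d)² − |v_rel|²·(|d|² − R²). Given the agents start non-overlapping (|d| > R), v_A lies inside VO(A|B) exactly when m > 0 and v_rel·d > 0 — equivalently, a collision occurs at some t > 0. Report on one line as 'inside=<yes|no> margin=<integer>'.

d = (16, 6),  |d|² = 292;  R = 6+7 = 13,  c = 292−13² = 123
v_rel = (-7, 10),  |v_rel|² = 149;  v_rel·d = (-7)·(16) + (10)·(6) = -52
149·t² + 104·t + 123 = 0  ⇒  m = (-52)² − 149·123 = -15623
m = -15623 < 0,  v_rel·d = -52 < 0  ⇒  outside

inside=no margin=-15623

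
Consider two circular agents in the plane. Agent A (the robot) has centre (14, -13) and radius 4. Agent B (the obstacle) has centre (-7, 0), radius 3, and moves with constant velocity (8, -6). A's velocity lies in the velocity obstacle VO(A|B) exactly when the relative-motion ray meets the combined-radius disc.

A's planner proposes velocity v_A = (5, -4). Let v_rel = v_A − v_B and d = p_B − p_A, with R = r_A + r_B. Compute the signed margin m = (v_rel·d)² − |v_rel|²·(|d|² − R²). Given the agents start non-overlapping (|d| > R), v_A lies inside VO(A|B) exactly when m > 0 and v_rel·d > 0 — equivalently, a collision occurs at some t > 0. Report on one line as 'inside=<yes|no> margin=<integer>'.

d = (-21, 13),  |d|² = 610;  R = 4+3 = 7,  c = 610−7² = 561
v_rel = (-3, 2),  |v_rel|² = 13;  v_rel·d = (-3)·(-21) + (2)·(13) = 89
13·t² − 178·t + 561 = 0  ⇒  m = 89² − 13·561 = 628
m = 628 > 0,  v_rel·d = 89 > 0  ⇒  inside

inside=yes margin=628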